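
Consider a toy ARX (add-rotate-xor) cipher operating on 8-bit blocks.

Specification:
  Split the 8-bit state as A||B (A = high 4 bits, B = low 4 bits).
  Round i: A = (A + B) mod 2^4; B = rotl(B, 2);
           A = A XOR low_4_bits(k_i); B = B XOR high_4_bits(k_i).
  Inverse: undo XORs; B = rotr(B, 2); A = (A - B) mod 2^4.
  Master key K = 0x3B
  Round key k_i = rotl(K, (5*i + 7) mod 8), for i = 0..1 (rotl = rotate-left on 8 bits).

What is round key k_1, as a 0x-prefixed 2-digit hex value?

K = 0x3B
k_0 = rotl(K, (5*0+7) mod 8) = rotl(K, 7) = 0x9D
k_1 = rotl(K, (5*1+7) mod 8) = rotl(K, 4) = 0xB3

0xB3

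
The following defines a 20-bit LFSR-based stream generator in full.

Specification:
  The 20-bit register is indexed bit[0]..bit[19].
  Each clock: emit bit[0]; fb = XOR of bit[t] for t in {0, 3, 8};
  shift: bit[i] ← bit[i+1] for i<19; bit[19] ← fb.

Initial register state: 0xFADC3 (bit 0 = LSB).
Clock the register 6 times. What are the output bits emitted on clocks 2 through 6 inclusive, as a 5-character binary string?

reg_0 = 0xFADC3
clock 1: out=1, reg = 0x7D6E1
clock 2: out=1, reg = 0xBEB70
clock 3: out=0, reg = 0xDF5B8
clock 4: out=0, reg = 0x6FADC
clock 5: out=0, reg = 0xB7D6E
clock 6: out=0, reg = 0x5BEB7

10000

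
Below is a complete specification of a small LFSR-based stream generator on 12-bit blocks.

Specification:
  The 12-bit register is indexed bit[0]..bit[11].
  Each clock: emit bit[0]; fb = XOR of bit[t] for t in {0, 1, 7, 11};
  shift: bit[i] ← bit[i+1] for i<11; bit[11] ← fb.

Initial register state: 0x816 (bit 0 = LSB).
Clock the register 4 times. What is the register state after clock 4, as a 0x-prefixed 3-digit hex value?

0x481

reg_0 = 0x816
clock 1: out=0, reg = 0x40B
clock 2: out=1, reg = 0x205
clock 3: out=1, reg = 0x902
clock 4: out=0, reg = 0x481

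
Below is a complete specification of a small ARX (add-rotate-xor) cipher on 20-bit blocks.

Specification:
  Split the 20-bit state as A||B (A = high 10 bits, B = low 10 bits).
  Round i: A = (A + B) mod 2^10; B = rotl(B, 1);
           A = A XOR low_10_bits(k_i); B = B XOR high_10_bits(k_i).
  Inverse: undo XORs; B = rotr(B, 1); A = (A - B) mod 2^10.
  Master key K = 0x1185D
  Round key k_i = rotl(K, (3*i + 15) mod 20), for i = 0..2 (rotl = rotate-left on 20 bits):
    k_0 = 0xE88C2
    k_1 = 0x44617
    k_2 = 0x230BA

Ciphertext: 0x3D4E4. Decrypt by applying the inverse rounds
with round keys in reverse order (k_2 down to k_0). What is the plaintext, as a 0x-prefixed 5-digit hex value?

s_0 = ciphertext = 0x3D4E4
s_1 = InvRound(s_0, k_2) = 0x06C34
s_2 = InvRound(s_1, k_1) = 0xDEA92
s_3 = InvRound(s_2, k_0) = 0xC8098

0xC8098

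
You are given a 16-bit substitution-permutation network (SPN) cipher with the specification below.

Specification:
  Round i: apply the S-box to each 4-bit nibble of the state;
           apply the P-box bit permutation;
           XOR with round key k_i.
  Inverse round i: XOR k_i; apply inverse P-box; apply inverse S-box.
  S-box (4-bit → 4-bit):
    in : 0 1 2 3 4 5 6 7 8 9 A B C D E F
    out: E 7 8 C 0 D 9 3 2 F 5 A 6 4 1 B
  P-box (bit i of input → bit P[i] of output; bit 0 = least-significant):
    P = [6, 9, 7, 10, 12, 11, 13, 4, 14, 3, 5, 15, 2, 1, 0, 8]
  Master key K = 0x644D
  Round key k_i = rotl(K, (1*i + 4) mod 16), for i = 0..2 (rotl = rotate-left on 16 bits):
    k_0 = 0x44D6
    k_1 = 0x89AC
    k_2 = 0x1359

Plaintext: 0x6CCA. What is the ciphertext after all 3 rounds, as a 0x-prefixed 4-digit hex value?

0x2144

s_0 = plaintext = 0x6CCA
s_1 = Round(s_0, k_0) = 0x6D3A
s_2 = Round(s_1, k_1) = 0xA858
s_3 = Round(s_2, k_2) = 0x2144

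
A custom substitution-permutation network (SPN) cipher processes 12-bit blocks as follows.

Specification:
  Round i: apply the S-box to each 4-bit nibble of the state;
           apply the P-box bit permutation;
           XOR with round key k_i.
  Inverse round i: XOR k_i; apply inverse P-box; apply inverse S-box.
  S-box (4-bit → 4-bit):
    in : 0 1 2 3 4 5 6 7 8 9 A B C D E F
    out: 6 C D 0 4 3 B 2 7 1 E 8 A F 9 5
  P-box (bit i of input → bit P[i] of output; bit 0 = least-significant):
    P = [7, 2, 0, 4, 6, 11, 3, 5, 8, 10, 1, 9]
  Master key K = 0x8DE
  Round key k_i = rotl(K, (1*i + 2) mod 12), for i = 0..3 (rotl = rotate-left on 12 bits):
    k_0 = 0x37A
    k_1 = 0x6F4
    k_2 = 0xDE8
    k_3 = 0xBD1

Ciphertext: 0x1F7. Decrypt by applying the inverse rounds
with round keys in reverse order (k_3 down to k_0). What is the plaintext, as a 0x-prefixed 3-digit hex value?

s_0 = ciphertext = 0x1F7
s_1 = InvRound(s_0, k_3) = 0x1C7
s_2 = InvRound(s_1, k_2) = 0x0A0
s_3 = InvRound(s_2, k_1) = 0xC9C
s_4 = InvRound(s_3, k_0) = 0xD65

0xD65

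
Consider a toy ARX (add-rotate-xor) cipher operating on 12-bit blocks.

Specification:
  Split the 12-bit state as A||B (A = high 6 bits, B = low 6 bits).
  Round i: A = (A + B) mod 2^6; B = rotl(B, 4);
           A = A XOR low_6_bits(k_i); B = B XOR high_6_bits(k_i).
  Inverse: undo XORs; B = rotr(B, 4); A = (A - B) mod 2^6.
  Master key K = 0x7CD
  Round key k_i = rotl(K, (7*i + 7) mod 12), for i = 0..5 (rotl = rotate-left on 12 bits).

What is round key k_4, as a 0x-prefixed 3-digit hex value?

0xBE6

K = 0x7CD
k_0 = rotl(K, (7*0+7) mod 12) = rotl(K, 7) = 0x6BE
k_1 = rotl(K, (7*1+7) mod 12) = rotl(K, 2) = 0xF35
k_2 = rotl(K, (7*2+7) mod 12) = rotl(K, 9) = 0xAF9
k_3 = rotl(K, (7*3+7) mod 12) = rotl(K, 4) = 0xCD7
k_4 = rotl(K, (7*4+7) mod 12) = rotl(K, 11) = 0xBE6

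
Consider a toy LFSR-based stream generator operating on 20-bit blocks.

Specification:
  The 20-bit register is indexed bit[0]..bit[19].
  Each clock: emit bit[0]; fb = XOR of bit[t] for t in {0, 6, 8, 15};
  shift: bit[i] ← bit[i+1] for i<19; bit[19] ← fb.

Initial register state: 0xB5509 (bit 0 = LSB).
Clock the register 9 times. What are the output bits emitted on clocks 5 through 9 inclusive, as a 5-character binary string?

00001

reg_0 = 0xB5509
clock 1: out=1, reg = 0x5AA84
clock 2: out=0, reg = 0xAD542
clock 3: out=0, reg = 0xD6AA1
clock 4: out=1, reg = 0xEB550
clock 5: out=0, reg = 0xF5AA8
clock 6: out=0, reg = 0x7AD54
clock 7: out=0, reg = 0xBD6AA
clock 8: out=0, reg = 0xDEB55
clock 9: out=1, reg = 0x6F5AA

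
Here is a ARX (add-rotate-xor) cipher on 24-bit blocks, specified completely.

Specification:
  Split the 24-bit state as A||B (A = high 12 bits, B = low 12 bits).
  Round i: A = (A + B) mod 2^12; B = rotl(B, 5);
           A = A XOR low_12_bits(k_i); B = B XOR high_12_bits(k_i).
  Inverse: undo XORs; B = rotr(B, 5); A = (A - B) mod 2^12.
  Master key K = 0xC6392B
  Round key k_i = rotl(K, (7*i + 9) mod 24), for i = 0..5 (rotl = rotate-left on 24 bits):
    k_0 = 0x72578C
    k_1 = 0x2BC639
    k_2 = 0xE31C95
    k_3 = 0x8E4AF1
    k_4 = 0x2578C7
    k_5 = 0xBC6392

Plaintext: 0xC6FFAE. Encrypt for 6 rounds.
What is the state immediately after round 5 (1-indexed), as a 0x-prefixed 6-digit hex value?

s_0 = plaintext = 0xC6FFAE
s_1 = Round(s_0, k_0) = 0xB912FA
s_2 = Round(s_1, k_1) = 0x8B2DF9
s_3 = Round(s_2, k_2) = 0xA3E10A
s_4 = Round(s_3, k_3) = 0x1B99A6
s_5 = Round(s_4, k_4) = 0x398684
s_6 = Round(s_5, k_5) = 0x98EB4B

0x398684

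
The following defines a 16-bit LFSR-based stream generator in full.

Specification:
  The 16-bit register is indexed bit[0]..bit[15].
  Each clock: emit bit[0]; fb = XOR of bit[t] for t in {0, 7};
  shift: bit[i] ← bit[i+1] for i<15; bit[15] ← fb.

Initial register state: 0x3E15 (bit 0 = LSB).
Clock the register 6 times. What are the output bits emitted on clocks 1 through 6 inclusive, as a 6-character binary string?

reg_0 = 0x3E15
clock 1: out=1, reg = 0x9F0A
clock 2: out=0, reg = 0x4F85
clock 3: out=1, reg = 0x27C2
clock 4: out=0, reg = 0x93E1
clock 5: out=1, reg = 0x49F0
clock 6: out=0, reg = 0xA4F8

101010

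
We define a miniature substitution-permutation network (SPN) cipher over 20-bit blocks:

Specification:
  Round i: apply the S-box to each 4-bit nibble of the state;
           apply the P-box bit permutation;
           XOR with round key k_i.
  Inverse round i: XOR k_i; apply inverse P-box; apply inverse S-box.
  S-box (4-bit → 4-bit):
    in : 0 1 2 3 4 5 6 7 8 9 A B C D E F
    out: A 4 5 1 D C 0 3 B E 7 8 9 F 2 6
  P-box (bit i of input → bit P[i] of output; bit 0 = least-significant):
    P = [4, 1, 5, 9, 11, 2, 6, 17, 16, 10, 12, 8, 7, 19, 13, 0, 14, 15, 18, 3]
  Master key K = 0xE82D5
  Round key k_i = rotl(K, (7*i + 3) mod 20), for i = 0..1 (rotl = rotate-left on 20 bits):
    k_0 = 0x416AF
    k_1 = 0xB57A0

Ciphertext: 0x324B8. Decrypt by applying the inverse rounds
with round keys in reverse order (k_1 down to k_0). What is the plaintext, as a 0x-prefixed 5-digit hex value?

0x7DB10

s_0 = ciphertext = 0x324B8
s_1 = InvRound(s_0, k_1) = 0xCF56C
s_2 = InvRound(s_1, k_0) = 0x7DB10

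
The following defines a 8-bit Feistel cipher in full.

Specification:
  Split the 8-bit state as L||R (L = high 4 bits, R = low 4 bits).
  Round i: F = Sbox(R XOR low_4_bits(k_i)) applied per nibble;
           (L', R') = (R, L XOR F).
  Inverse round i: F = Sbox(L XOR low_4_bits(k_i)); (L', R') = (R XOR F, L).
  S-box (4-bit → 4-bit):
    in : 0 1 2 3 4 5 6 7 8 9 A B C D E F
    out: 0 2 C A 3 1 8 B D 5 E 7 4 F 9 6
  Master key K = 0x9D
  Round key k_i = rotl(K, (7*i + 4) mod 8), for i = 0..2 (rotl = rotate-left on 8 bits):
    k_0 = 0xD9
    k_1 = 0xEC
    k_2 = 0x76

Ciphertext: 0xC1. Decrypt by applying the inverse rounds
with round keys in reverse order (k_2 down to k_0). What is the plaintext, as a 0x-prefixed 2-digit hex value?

s_0 = ciphertext = 0xC1
s_1 = InvRound(s_0, k_2) = 0xFC
s_2 = InvRound(s_1, k_1) = 0x6F
s_3 = InvRound(s_2, k_0) = 0x96

0x96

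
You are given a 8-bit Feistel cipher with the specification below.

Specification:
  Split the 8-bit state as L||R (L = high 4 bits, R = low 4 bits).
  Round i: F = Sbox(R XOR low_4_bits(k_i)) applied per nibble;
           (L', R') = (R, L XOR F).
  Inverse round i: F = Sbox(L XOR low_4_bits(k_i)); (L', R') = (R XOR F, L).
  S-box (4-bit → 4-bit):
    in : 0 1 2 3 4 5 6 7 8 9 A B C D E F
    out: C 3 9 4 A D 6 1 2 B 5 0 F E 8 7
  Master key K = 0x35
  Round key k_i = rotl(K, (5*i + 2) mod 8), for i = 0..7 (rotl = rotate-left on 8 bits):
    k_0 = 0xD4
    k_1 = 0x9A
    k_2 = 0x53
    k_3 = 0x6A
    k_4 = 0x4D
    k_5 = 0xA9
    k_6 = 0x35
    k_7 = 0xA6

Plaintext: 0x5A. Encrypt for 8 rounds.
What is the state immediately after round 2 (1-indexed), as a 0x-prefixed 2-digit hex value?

0xDB

s_0 = plaintext = 0x5A
s_1 = Round(s_0, k_0) = 0xAD
s_2 = Round(s_1, k_1) = 0xDB
s_3 = Round(s_2, k_2) = 0xBF
s_4 = Round(s_3, k_3) = 0xF6
s_5 = Round(s_4, k_4) = 0x6F
s_6 = Round(s_5, k_5) = 0xF0
s_7 = Round(s_6, k_6) = 0x02
s_8 = Round(s_7, k_7) = 0x2A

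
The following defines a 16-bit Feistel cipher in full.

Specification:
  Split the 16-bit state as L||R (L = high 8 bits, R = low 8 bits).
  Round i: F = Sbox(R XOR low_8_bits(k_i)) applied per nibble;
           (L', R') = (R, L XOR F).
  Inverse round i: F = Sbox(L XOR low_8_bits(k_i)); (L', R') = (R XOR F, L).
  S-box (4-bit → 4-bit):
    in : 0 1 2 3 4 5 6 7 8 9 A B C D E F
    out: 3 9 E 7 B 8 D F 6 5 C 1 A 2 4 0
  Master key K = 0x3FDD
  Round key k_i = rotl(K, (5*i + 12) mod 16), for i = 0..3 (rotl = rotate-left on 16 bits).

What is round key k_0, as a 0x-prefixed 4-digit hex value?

K = 0x3FDD
k_0 = rotl(K, (5*0+12) mod 16) = rotl(K, 12) = 0xD3FD

0xD3FD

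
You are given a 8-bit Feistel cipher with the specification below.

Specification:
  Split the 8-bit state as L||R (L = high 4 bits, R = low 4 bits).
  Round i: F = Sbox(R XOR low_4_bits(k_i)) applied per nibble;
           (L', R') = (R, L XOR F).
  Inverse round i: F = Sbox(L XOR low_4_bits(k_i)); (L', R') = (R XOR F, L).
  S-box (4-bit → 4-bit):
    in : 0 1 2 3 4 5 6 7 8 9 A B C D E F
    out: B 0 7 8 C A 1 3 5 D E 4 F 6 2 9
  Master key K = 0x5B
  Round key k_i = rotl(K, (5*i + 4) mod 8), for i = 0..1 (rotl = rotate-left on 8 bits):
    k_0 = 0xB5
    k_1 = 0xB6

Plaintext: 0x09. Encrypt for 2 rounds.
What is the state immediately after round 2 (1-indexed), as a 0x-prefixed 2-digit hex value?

s_0 = plaintext = 0x09
s_1 = Round(s_0, k_0) = 0x9F
s_2 = Round(s_1, k_1) = 0xF4

0xF4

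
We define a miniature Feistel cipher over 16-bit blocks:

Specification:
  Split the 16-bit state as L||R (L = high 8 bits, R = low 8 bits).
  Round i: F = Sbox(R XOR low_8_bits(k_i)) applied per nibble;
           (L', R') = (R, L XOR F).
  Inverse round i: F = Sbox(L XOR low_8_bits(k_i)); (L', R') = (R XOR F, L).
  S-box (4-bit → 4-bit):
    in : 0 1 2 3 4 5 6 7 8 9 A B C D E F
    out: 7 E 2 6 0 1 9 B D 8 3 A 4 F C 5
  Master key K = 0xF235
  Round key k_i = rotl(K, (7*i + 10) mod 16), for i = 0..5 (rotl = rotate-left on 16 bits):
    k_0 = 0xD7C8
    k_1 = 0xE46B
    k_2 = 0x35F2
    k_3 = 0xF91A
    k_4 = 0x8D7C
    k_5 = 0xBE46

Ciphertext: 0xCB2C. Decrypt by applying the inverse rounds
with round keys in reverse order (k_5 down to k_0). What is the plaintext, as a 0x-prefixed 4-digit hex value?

s_0 = ciphertext = 0xCB2C
s_1 = InvRound(s_0, k_5) = 0xF3CB
s_2 = InvRound(s_1, k_4) = 0x1EF3
s_3 = InvRound(s_2, k_3) = 0x831E
s_4 = InvRound(s_3, k_2) = 0xA083
s_5 = InvRound(s_4, k_1) = 0xC9A0
s_6 = InvRound(s_5, k_0) = 0xDEC9

0xDEC9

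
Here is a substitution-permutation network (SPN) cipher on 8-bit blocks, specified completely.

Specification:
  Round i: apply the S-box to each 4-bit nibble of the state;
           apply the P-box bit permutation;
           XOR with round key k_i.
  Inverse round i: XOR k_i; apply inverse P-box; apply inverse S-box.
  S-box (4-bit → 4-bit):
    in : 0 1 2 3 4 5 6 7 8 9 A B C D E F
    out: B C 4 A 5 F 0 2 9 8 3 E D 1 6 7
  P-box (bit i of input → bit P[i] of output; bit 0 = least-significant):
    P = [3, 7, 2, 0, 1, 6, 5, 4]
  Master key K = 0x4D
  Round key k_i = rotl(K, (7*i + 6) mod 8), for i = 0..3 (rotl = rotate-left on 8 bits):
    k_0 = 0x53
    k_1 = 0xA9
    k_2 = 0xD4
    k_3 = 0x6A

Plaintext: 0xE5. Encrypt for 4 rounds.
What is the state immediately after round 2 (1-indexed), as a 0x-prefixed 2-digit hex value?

s_0 = plaintext = 0xE5
s_1 = Round(s_0, k_0) = 0xBE
s_2 = Round(s_1, k_1) = 0x5D
s_3 = Round(s_2, k_2) = 0xAE
s_4 = Round(s_3, k_3) = 0xAC

0x5D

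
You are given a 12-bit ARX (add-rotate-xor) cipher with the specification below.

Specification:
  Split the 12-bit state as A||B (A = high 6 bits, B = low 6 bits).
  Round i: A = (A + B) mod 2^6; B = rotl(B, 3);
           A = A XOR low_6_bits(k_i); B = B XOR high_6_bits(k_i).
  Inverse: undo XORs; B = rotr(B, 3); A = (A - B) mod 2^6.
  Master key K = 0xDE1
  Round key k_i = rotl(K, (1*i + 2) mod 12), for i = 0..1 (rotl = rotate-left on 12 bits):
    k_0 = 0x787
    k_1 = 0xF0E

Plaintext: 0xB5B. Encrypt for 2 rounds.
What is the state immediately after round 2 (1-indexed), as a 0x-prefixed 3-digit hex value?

0x694

s_0 = plaintext = 0xB5B
s_1 = Round(s_0, k_0) = 0x3C5
s_2 = Round(s_1, k_1) = 0x694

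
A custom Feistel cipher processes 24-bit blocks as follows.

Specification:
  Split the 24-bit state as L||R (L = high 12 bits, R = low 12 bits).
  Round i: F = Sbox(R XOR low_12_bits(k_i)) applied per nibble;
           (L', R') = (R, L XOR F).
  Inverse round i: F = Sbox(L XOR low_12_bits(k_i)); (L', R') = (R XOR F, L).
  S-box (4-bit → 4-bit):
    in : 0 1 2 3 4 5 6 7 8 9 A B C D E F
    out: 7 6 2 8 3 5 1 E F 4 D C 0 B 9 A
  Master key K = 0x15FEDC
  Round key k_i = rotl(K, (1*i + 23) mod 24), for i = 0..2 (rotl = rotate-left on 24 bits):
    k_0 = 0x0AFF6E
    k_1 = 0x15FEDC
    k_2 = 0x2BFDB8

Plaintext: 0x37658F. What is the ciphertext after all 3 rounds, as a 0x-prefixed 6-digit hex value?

s_0 = plaintext = 0x37658F
s_1 = Round(s_0, k_0) = 0x58FEE0
s_2 = Round(s_1, k_1) = 0xEE020F
s_3 = Round(s_2, k_2) = 0x20F42E

0x20F42E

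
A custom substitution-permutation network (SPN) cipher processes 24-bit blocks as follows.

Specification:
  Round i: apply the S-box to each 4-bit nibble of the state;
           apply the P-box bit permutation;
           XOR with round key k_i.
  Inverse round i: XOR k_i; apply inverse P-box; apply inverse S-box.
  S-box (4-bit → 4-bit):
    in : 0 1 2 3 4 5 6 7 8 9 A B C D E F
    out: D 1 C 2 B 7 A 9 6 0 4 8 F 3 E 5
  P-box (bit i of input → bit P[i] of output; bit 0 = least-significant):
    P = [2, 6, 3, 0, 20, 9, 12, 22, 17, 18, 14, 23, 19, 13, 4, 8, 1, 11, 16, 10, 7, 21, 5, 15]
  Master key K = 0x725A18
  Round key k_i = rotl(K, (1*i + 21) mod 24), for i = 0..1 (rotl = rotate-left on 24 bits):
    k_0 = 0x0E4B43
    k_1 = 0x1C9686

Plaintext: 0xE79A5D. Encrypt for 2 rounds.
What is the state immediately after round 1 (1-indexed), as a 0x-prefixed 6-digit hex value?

s_0 = plaintext = 0xE79A5D
s_1 = Round(s_0, k_0) = 0x3E9D25
s_2 = Round(s_1, k_1) = 0x7B8ACA

0x3E9D25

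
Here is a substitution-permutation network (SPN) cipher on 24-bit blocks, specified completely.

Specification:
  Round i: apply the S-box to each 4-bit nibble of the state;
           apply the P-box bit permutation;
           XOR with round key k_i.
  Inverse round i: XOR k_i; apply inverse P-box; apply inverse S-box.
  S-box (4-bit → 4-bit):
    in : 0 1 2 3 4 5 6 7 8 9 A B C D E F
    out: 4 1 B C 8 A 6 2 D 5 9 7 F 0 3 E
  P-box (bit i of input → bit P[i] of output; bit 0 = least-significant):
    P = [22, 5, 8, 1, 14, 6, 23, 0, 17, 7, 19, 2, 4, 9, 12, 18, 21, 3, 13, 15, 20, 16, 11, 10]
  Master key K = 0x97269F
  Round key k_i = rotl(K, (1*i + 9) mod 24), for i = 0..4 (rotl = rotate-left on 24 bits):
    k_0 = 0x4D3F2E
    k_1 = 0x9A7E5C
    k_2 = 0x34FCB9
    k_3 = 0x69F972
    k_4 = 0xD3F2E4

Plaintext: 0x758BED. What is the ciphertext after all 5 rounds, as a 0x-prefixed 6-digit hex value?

s_0 = plaintext = 0x758BED
s_1 = Round(s_0, k_0) = 0x42EFF6
s_2 = Round(s_1, k_1) = 0x32F9A1
s_3 = Round(s_2, k_2) = 0x5A22B0
s_4 = Round(s_3, k_3) = 0xCE3EA6
s_5 = Round(s_4, k_4) = 0xE4AF4D

0xE4AF4D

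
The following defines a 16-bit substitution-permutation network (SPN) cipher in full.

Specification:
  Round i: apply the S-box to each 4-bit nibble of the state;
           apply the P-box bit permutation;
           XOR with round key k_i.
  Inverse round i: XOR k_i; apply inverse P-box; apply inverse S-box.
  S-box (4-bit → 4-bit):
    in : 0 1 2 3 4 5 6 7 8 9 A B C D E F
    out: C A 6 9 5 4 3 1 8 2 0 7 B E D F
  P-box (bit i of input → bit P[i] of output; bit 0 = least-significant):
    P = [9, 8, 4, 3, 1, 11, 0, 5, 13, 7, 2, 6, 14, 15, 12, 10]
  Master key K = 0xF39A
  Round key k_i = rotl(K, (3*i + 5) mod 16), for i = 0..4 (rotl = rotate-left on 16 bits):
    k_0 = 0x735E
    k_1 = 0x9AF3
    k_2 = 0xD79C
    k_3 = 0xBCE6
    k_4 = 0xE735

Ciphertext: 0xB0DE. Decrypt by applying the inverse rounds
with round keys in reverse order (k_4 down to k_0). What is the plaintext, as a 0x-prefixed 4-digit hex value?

s_0 = ciphertext = 0xB0DE
s_1 = InvRound(s_0, k_4) = 0xE1EC
s_2 = InvRound(s_1, k_3) = 0xEA61
s_3 = InvRound(s_2, k_2) = 0x0FDD
s_4 = InvRound(s_3, k_1) = 0xD531
s_5 = InvRound(s_4, k_0) = 0x1EE3

0x1EE3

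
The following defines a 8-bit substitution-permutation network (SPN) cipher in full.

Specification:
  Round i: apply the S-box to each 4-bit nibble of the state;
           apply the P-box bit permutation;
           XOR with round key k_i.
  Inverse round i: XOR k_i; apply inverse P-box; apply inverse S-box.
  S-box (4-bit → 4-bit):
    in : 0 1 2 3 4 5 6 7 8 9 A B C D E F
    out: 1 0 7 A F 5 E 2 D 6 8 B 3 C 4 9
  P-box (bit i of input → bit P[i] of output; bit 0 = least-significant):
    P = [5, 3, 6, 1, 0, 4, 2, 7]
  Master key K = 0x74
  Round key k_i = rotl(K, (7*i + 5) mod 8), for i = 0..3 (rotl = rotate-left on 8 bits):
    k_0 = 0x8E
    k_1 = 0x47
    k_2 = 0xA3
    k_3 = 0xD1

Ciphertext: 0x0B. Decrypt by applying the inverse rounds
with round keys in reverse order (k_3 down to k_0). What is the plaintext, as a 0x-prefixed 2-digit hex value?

s_0 = ciphertext = 0x0B
s_1 = InvRound(s_0, k_3) = 0x36
s_2 = InvRound(s_1, k_2) = 0x41
s_3 = InvRound(s_2, k_1) = 0xEA
s_4 = InvRound(s_3, k_0) = 0xE5

0xE5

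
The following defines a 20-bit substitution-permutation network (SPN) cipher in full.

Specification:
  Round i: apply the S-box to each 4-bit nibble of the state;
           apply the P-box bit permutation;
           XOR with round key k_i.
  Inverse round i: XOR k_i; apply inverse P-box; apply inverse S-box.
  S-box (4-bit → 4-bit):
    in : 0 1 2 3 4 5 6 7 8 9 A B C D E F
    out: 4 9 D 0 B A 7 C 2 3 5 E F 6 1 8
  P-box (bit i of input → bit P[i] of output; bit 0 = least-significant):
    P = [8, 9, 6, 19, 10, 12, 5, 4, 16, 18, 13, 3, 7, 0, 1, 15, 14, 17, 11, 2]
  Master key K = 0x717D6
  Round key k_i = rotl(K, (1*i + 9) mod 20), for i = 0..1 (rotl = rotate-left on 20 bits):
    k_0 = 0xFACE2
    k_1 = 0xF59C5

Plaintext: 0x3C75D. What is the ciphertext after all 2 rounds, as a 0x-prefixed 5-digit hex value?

0xEDA41

s_0 = plaintext = 0x3C75D
s_1 = Round(s_0, k_0) = 0xF1E39
s_2 = Round(s_1, k_1) = 0xEDA41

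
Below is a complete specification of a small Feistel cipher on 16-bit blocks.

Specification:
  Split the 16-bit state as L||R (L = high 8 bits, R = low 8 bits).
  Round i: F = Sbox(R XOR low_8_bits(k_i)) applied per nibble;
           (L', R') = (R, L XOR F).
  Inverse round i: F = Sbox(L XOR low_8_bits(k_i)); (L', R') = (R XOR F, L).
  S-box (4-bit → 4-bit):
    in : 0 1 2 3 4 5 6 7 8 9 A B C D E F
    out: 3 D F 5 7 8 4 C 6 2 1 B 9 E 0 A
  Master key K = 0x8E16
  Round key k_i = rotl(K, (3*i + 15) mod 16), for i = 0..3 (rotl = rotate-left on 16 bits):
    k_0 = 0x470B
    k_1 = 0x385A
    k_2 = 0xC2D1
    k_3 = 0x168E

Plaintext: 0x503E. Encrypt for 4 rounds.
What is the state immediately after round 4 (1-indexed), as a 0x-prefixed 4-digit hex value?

0x4B29

s_0 = plaintext = 0x503E
s_1 = Round(s_0, k_0) = 0x3E08
s_2 = Round(s_1, k_1) = 0x08B1
s_3 = Round(s_2, k_2) = 0xB14B
s_4 = Round(s_3, k_3) = 0x4B29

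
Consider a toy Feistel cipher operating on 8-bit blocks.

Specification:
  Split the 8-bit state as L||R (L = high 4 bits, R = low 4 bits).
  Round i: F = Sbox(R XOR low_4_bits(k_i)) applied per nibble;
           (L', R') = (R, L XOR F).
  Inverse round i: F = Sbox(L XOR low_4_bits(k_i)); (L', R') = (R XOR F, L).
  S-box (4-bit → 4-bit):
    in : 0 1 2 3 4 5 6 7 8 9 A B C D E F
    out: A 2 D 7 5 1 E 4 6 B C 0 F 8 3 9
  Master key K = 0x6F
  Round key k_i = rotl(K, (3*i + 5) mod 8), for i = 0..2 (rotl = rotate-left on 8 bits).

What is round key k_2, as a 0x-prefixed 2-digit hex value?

0x7B

K = 0x6F
k_0 = rotl(K, (3*0+5) mod 8) = rotl(K, 5) = 0xED
k_1 = rotl(K, (3*1+5) mod 8) = rotl(K, 0) = 0x6F
k_2 = rotl(K, (3*2+5) mod 8) = rotl(K, 3) = 0x7B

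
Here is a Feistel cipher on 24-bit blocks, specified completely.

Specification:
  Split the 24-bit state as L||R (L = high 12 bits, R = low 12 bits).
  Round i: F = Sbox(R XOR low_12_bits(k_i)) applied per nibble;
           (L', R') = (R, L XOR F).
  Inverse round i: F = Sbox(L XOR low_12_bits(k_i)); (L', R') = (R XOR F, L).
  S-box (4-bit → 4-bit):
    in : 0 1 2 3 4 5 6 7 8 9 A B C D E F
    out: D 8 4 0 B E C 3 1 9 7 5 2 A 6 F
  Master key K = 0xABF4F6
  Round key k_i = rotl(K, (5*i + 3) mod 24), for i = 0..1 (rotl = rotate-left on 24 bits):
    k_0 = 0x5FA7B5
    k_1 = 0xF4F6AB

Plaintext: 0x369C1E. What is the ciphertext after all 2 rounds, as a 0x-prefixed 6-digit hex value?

s_0 = plaintext = 0x369C1E
s_1 = Round(s_0, k_0) = 0xC1E61C
s_2 = Round(s_1, k_1) = 0x61C14D

0x61C14D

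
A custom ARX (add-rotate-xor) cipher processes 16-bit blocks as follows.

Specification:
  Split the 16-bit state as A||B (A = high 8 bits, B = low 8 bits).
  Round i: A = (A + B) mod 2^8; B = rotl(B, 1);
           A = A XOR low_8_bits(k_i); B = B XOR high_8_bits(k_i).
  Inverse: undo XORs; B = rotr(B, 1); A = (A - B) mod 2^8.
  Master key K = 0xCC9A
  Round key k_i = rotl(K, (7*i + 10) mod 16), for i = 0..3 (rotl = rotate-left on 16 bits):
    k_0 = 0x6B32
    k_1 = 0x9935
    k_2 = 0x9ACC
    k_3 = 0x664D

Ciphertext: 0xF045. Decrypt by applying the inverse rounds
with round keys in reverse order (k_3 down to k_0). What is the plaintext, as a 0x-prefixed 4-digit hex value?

0xA0B2

s_0 = ciphertext = 0xF045
s_1 = InvRound(s_0, k_3) = 0x2C91
s_2 = InvRound(s_1, k_2) = 0x5B85
s_3 = InvRound(s_2, k_1) = 0x600E
s_4 = InvRound(s_3, k_0) = 0xA0B2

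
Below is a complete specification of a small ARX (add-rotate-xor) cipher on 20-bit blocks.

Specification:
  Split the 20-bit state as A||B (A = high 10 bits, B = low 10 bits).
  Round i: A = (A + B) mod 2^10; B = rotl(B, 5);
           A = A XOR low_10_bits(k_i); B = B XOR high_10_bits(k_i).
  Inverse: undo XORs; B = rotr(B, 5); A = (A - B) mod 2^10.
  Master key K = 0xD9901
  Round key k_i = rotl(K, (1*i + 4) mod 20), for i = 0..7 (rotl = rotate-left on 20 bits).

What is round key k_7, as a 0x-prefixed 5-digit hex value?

0x80ECC

K = 0xD9901
k_0 = rotl(K, (1*0+4) mod 20) = rotl(K, 4) = 0x9901D
k_1 = rotl(K, (1*1+4) mod 20) = rotl(K, 5) = 0x3203B
k_2 = rotl(K, (1*2+4) mod 20) = rotl(K, 6) = 0x64076
k_3 = rotl(K, (1*3+4) mod 20) = rotl(K, 7) = 0xC80EC
k_4 = rotl(K, (1*4+4) mod 20) = rotl(K, 8) = 0x901D9
k_5 = rotl(K, (1*5+4) mod 20) = rotl(K, 9) = 0x203B3
k_6 = rotl(K, (1*6+4) mod 20) = rotl(K, 10) = 0x40766
k_7 = rotl(K, (1*7+4) mod 20) = rotl(K, 11) = 0x80ECC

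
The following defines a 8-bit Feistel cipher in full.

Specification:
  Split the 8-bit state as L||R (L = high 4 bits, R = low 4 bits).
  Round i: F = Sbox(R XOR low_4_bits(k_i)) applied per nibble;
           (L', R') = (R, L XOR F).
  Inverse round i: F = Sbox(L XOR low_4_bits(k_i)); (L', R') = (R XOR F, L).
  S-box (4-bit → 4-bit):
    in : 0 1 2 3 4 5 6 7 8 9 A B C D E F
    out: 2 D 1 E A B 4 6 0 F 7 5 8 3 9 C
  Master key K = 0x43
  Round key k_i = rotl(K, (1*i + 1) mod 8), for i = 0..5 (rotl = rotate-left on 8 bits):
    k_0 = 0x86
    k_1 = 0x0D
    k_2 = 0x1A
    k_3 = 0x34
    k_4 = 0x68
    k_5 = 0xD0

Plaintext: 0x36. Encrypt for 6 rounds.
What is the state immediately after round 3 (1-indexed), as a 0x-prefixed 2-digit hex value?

s_0 = plaintext = 0x36
s_1 = Round(s_0, k_0) = 0x61
s_2 = Round(s_1, k_1) = 0x1E
s_3 = Round(s_2, k_2) = 0xEB
s_4 = Round(s_3, k_3) = 0xB2
s_5 = Round(s_4, k_4) = 0x2C
s_6 = Round(s_5, k_5) = 0xCA

0xEB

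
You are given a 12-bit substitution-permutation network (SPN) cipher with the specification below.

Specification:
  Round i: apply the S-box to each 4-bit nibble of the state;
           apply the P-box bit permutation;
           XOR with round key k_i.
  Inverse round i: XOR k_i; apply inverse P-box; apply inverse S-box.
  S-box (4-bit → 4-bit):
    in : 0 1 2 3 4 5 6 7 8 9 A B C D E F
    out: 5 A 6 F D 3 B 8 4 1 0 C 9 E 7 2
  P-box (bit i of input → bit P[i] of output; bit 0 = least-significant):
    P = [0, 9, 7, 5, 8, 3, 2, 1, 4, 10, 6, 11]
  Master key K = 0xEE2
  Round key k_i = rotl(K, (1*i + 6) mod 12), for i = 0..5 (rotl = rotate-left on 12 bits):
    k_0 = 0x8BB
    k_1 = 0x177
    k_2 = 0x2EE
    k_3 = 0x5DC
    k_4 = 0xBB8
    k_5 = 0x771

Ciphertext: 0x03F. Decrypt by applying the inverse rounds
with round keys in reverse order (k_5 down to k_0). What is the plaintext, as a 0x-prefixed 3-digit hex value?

0x58C

s_0 = ciphertext = 0x03F
s_1 = InvRound(s_0, k_5) = 0x23F
s_2 = InvRound(s_1, k_4) = 0x740
s_3 = InvRound(s_2, k_3) = 0x922
s_4 = InvRound(s_3, k_2) = 0xBE2
s_5 = InvRound(s_4, k_1) = 0xC8E
s_6 = InvRound(s_5, k_0) = 0x58C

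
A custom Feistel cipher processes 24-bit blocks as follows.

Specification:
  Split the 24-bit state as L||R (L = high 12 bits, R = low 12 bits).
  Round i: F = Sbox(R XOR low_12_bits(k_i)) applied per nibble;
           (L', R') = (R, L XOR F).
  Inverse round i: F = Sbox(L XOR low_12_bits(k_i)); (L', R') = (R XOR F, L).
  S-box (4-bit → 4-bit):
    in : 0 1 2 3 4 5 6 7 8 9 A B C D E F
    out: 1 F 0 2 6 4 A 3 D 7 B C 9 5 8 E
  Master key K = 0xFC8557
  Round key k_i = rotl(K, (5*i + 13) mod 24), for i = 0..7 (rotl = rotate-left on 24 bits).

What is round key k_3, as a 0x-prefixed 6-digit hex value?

K = 0xFC8557
k_0 = rotl(K, (5*0+13) mod 24) = rotl(K, 13) = 0xAAFF90
k_1 = rotl(K, (5*1+13) mod 24) = rotl(K, 18) = 0x5FF215
k_2 = rotl(K, (5*2+13) mod 24) = rotl(K, 23) = 0xFE42AB
k_3 = rotl(K, (5*3+13) mod 24) = rotl(K, 4) = 0xC8557F

0xC8557F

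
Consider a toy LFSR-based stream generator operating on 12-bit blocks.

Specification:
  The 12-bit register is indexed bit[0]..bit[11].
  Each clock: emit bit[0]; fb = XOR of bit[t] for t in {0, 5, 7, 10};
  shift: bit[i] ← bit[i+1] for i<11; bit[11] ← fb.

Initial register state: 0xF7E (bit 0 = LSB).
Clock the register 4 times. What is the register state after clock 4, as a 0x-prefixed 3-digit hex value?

0x8F7

reg_0 = 0xF7E
clock 1: out=0, reg = 0x7BF
clock 2: out=1, reg = 0x3DF
clock 3: out=1, reg = 0x1EF
clock 4: out=1, reg = 0x8F7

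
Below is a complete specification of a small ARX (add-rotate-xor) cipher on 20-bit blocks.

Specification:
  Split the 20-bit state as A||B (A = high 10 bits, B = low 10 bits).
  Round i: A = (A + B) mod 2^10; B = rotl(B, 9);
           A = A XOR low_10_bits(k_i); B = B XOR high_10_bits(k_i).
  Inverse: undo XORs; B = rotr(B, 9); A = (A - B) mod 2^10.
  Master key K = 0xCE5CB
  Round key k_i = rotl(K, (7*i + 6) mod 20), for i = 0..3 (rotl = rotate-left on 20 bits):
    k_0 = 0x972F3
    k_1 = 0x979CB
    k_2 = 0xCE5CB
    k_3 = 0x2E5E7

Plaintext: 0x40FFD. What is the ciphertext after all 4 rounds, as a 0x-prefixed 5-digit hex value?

0x90C86

s_0 = plaintext = 0x40FFD
s_1 = Round(s_0, k_0) = 0xFCDA2
s_2 = Round(s_1, k_1) = 0x17A8F
s_3 = Round(s_2, k_2) = 0xC987E
s_4 = Round(s_3, k_3) = 0x90C86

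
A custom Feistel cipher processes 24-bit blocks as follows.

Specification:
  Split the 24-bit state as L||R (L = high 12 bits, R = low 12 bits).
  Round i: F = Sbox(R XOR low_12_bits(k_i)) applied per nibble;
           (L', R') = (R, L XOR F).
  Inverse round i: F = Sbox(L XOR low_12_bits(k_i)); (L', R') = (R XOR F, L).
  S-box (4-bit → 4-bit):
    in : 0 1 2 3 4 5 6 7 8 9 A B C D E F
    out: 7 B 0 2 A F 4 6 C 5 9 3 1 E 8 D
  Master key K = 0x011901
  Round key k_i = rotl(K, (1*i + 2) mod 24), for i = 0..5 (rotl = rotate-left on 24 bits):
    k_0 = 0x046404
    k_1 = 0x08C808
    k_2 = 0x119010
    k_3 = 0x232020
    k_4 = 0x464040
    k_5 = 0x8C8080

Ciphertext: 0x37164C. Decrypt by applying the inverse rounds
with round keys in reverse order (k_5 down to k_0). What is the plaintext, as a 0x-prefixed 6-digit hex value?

s_0 = ciphertext = 0x37164C
s_1 = InvRound(s_0, k_5) = 0x497371
s_2 = InvRound(s_1, k_4) = 0x997497
s_3 = InvRound(s_2, k_3) = 0x1A1997
s_4 = InvRound(s_3, k_2) = 0x2AC1A1
s_5 = InvRound(s_4, k_1) = 0x83B2AC
s_6 = InvRound(s_5, k_0) = 0x38183B

0x38183B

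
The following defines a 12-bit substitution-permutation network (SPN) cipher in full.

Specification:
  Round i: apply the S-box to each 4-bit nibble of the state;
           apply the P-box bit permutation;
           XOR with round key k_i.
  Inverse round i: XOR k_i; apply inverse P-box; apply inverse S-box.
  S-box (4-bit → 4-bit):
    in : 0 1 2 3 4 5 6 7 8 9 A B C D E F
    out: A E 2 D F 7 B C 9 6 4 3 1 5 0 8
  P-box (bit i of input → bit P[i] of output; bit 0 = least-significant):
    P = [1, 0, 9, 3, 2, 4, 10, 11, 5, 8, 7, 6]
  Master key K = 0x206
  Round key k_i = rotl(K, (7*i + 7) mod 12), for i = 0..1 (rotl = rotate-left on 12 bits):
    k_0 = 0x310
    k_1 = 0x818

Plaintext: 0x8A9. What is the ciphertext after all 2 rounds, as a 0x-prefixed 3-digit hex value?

s_0 = plaintext = 0x8A9
s_1 = Round(s_0, k_0) = 0x571
s_2 = Round(s_1, k_1) = 0x7B1

0x7B1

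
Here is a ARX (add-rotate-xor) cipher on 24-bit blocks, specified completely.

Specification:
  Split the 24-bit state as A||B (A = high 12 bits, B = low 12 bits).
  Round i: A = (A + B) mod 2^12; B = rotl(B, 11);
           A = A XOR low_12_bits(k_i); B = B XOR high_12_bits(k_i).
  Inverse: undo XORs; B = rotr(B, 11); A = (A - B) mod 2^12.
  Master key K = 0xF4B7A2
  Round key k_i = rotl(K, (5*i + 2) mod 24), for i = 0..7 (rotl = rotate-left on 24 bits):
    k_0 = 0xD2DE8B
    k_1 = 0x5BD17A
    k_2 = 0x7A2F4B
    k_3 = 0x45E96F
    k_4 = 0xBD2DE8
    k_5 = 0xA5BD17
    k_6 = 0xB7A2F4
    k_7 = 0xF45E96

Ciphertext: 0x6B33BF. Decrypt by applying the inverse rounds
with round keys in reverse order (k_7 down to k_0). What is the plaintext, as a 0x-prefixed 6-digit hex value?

s_0 = ciphertext = 0x6B33BF
s_1 = InvRound(s_0, k_7) = 0xE309F5
s_2 = InvRound(s_1, k_6) = 0x7A651E
s_3 = InvRound(s_2, k_5) = 0xC26E8B
s_4 = InvRound(s_3, k_4) = 0x71CAB2
s_5 = InvRound(s_4, k_3) = 0x09ADD9
s_6 = InvRound(s_5, k_2) = 0xADA4F7
s_7 = InvRound(s_6, k_1) = 0x90C294
s_8 = InvRound(s_7, k_0) = 0x814F73

0x814F73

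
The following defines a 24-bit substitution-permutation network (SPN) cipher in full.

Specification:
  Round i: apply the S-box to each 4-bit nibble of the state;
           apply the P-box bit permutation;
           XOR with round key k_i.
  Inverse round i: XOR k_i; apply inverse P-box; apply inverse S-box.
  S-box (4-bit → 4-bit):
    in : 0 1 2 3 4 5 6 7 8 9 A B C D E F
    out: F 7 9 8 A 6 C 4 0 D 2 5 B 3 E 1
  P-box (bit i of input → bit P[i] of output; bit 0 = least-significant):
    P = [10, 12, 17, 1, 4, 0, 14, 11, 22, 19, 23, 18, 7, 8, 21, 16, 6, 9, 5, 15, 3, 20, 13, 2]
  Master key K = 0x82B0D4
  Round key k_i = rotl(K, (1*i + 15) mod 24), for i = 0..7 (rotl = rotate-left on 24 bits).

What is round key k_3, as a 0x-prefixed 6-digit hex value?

0x520AC3

K = 0x82B0D4
k_0 = rotl(K, (1*0+15) mod 24) = rotl(K, 15) = 0x6A4158
k_1 = rotl(K, (1*1+15) mod 24) = rotl(K, 16) = 0xD482B0
k_2 = rotl(K, (1*2+15) mod 24) = rotl(K, 17) = 0xA90561
k_3 = rotl(K, (1*3+15) mod 24) = rotl(K, 18) = 0x520AC3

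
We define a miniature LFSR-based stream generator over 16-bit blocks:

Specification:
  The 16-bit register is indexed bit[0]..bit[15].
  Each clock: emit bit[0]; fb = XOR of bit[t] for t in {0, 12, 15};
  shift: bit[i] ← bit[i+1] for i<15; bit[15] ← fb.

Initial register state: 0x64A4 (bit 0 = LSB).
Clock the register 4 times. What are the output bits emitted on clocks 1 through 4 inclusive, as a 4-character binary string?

0010

reg_0 = 0x64A4
clock 1: out=0, reg = 0x3252
clock 2: out=0, reg = 0x9929
clock 3: out=1, reg = 0xCC94
clock 4: out=0, reg = 0xE64A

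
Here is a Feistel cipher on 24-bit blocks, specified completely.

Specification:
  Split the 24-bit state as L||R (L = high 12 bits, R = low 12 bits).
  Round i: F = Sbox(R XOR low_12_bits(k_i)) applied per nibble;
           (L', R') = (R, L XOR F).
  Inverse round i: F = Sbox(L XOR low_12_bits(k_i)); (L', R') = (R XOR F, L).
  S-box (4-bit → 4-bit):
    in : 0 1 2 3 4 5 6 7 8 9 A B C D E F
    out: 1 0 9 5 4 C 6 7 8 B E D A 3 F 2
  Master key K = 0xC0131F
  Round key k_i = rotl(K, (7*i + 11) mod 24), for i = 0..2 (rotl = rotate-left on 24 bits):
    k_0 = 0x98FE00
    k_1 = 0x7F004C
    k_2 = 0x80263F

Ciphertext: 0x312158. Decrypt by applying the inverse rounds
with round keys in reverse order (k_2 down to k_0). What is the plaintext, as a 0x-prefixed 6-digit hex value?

0x277095

s_0 = ciphertext = 0x312158
s_1 = InvRound(s_0, k_2) = 0xDCB312
s_2 = InvRound(s_1, k_1) = 0x095DCB
s_3 = InvRound(s_2, k_0) = 0x277095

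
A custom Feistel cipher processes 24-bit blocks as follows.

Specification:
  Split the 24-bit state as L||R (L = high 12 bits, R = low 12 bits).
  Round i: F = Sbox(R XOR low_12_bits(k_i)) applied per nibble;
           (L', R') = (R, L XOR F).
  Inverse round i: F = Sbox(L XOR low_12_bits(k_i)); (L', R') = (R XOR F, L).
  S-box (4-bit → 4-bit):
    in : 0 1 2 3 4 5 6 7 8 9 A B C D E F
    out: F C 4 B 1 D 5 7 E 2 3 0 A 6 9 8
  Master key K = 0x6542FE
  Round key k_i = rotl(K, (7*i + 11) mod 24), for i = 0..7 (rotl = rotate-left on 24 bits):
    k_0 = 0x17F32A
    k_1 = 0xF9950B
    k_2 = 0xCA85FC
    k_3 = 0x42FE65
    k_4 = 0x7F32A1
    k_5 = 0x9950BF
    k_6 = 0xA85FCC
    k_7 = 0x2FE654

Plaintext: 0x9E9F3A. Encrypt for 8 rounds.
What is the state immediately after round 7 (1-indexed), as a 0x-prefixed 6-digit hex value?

s_0 = plaintext = 0x9E9F3A
s_1 = Round(s_0, k_0) = 0xF3A326
s_2 = Round(s_1, k_1) = 0x326A7C
s_3 = Round(s_2, k_2) = 0xA7CBC9
s_4 = Round(s_3, k_3) = 0xBC9746
s_5 = Round(s_4, k_4) = 0x74665E
s_6 = Round(s_5, k_5) = 0x65E2DA
s_7 = Round(s_6, k_6) = 0x2DA09B
s_8 = Round(s_7, k_7) = 0x09B772

0x2DA09B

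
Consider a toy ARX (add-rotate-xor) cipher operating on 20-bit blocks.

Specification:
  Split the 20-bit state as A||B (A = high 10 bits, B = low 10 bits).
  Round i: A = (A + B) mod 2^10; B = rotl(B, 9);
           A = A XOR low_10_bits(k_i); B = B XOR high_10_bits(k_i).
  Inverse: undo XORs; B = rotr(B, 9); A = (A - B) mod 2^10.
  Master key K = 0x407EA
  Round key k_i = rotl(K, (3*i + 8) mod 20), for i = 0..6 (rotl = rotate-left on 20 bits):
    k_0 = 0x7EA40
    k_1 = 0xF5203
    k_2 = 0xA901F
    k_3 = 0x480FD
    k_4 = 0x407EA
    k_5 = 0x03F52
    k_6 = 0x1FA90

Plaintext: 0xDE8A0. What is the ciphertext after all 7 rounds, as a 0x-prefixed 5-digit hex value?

0x62E0F

s_0 = plaintext = 0xDE8A0
s_1 = Round(s_0, k_0) = 0x969AA
s_2 = Round(s_1, k_1) = 0x81F01
s_3 = Round(s_2, k_2) = 0x45D24
s_4 = Round(s_3, k_3) = 0xB19B2
s_5 = Round(s_4, k_4) = 0xE49D8
s_6 = Round(s_5, k_5) = 0x8E0E3
s_7 = Round(s_6, k_6) = 0x62E0F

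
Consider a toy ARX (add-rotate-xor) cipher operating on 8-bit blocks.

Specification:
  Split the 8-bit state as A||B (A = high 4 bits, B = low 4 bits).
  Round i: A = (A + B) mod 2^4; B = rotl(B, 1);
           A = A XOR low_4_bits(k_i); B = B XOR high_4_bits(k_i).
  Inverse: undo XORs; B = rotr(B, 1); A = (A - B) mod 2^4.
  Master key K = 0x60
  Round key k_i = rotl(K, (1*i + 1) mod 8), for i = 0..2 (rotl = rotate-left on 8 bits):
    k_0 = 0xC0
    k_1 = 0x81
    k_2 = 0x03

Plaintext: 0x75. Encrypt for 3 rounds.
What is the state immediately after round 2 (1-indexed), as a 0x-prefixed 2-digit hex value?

s_0 = plaintext = 0x75
s_1 = Round(s_0, k_0) = 0xC6
s_2 = Round(s_1, k_1) = 0x34
s_3 = Round(s_2, k_2) = 0x48

0x34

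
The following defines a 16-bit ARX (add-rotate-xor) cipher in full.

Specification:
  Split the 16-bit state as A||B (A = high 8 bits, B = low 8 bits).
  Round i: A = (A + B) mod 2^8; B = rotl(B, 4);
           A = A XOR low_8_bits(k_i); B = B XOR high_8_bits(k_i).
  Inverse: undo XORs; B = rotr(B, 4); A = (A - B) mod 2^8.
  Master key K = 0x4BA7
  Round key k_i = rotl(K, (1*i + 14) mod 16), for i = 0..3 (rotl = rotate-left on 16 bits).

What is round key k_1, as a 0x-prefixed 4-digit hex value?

0xA5D3

K = 0x4BA7
k_0 = rotl(K, (1*0+14) mod 16) = rotl(K, 14) = 0xD2E9
k_1 = rotl(K, (1*1+14) mod 16) = rotl(K, 15) = 0xA5D3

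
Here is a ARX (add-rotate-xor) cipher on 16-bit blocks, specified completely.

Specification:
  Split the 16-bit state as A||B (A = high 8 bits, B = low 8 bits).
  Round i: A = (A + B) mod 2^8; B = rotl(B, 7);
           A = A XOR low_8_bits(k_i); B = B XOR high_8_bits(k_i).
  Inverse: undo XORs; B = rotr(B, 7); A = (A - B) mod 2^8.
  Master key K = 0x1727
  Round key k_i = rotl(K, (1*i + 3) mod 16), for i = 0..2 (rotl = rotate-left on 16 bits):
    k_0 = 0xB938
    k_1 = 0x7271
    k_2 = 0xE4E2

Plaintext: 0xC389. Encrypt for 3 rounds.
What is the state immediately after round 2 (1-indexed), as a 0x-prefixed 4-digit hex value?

s_0 = plaintext = 0xC389
s_1 = Round(s_0, k_0) = 0x747D
s_2 = Round(s_1, k_1) = 0x80CC
s_3 = Round(s_2, k_2) = 0xAE82

0x80CC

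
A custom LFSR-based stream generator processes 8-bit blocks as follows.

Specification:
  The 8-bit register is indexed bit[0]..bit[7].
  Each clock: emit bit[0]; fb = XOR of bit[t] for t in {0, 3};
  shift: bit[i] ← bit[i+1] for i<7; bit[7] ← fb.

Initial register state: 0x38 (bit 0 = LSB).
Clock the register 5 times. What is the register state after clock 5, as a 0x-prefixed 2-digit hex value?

0xF9

reg_0 = 0x38
clock 1: out=0, reg = 0x9C
clock 2: out=0, reg = 0xCE
clock 3: out=0, reg = 0xE7
clock 4: out=1, reg = 0xF3
clock 5: out=1, reg = 0xF9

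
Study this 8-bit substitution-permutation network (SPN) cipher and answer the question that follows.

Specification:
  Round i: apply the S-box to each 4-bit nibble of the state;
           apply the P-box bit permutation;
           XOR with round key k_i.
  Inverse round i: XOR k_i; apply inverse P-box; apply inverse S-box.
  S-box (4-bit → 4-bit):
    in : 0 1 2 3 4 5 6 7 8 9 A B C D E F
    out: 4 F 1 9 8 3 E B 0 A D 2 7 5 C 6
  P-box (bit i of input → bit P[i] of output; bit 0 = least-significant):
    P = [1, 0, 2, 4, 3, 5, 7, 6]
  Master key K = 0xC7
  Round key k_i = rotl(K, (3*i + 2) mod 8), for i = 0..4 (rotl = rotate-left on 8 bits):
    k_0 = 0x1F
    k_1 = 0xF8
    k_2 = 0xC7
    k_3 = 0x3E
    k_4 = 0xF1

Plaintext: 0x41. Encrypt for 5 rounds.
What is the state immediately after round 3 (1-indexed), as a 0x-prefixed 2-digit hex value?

s_0 = plaintext = 0x41
s_1 = Round(s_0, k_0) = 0x48
s_2 = Round(s_1, k_1) = 0xB8
s_3 = Round(s_2, k_2) = 0xE7
s_4 = Round(s_3, k_3) = 0xED
s_5 = Round(s_4, k_4) = 0x37

0xE7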